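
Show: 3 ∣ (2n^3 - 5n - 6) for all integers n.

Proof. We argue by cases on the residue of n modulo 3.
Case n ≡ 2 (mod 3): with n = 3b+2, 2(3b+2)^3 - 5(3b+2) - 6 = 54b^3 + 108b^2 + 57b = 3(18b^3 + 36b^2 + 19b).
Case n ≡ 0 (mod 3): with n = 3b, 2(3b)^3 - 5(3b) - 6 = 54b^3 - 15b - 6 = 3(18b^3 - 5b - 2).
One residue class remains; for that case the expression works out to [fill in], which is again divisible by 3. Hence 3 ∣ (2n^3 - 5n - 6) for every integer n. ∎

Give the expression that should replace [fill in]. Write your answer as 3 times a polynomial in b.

3(18b^3 + 18b^2 + b - 3)

Only n ≡ 1 (mod 3) is unaccounted for. Put n = 3b+1:
2(3b+1)^3 - 5(3b+1) - 6 expands to 54b^3 + 54b^2 + 3b - 9,
and factoring out 3 leaves 3(18b^3 + 18b^2 + b - 3).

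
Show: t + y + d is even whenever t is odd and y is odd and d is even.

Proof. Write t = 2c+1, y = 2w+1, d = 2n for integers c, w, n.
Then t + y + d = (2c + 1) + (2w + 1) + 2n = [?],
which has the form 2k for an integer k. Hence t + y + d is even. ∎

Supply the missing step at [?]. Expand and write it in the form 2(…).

2(c + n + w + 1)

(2c + 1) + (2w + 1) + 2n = 2c + 2n + 2w + 2
= 2(c + n + w + 1).
Since c + n + w + 1 is an integer, the sum is of the form 2k for an integer k.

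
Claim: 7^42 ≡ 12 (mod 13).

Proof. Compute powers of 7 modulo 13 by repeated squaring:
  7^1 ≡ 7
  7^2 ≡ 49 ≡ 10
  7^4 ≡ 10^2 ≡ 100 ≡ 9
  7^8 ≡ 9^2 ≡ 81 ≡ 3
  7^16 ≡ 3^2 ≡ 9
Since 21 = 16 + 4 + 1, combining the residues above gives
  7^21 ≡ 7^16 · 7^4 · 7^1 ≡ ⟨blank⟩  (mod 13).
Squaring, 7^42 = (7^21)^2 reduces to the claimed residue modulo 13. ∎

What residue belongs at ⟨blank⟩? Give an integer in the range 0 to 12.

8

7^16 · 7^4 · 7^1 ≡ 9 · 9 · 7 = 567.
567 mod 13 = 8, so 7^21 ≡ 8 (mod 13).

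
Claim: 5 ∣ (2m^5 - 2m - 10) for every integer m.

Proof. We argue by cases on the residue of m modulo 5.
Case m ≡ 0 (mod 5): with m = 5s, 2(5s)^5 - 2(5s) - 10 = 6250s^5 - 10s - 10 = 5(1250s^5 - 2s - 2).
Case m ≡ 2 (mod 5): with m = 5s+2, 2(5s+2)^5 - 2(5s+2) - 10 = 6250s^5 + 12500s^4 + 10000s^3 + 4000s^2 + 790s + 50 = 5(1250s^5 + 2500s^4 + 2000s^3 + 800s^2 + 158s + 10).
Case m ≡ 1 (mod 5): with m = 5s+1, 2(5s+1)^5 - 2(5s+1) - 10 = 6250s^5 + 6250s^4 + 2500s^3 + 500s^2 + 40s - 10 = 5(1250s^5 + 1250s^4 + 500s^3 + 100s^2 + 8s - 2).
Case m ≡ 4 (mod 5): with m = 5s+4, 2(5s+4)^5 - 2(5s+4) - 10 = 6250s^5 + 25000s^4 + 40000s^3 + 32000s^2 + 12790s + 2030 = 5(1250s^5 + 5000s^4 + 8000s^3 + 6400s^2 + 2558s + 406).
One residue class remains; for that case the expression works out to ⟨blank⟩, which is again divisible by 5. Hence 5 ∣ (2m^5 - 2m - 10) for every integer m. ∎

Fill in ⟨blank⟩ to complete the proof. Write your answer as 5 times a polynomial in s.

5(1250s^5 + 3750s^4 + 4500s^3 + 2700s^2 + 808s + 94)

The residues treated are {0, 2, 1, 4}, so the missing case is m ≡ 3 (mod 5); write m = 5s+3.
Then 2(5s+3)^5 - 2(5s+3) - 10 = 6250s^5 + 18750s^4 + 22500s^3 + 13500s^2 + 4040s + 470 = 5(1250s^5 + 3750s^4 + 4500s^3 + 2700s^2 + 808s + 94).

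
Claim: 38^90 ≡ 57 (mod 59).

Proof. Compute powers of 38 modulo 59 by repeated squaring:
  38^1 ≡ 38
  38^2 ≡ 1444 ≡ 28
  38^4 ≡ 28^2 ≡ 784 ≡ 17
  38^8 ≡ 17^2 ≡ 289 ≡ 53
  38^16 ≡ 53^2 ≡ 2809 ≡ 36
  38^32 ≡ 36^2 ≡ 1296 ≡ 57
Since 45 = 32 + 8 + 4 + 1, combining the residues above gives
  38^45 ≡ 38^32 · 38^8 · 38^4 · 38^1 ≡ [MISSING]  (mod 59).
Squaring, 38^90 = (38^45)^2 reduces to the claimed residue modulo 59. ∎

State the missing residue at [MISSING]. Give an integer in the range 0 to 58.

23

Multiply the listed residues: 57 · 53 · 17 · 38 = 3021 → 51357 → 1951566.
Reducing modulo 59: 1951566 = 33077·59 + 23, so 38^45 ≡ 23.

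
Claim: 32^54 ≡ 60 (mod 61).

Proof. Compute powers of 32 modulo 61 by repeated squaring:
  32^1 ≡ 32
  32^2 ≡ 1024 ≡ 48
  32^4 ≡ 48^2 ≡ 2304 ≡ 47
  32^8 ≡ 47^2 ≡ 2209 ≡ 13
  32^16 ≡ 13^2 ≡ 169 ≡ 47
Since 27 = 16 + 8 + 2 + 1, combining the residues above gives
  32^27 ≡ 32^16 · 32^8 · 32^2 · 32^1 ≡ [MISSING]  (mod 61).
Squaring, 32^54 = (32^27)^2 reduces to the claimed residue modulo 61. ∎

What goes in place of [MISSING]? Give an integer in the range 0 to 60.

Multiply the listed residues: 47 · 13 · 48 · 32 = 611 → 29328 → 938496.
Reducing modulo 61: 938496 = 15385·61 + 11, so 32^27 ≡ 11.

11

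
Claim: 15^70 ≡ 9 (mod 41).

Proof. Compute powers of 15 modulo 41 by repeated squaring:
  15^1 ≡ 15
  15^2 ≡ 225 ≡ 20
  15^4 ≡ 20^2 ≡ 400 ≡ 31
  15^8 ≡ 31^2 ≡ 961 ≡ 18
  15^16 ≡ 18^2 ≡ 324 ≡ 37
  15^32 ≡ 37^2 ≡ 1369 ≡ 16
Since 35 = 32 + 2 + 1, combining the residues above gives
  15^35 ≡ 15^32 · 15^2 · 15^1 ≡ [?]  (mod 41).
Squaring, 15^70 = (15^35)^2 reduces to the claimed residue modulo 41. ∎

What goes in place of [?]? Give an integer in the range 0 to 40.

3

Multiply the listed residues: 16 · 20 · 15 = 320 → 4800.
Reducing modulo 41: 4800 = 117·41 + 3, so 15^35 ≡ 3.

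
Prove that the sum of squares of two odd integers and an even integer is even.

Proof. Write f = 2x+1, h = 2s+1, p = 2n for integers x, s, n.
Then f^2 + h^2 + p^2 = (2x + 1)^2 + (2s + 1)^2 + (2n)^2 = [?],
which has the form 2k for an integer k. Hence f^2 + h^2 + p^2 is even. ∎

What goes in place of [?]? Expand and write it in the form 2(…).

(2x + 1)^2 + (2s + 1)^2 + (2n)^2 = 4n^2 + 4s^2 + 4s + 4x^2 + 4x + 2
= 2(2n^2 + 2s^2 + 2s + 2x^2 + 2x + 1).
Since 2n^2 + 2s^2 + 2s + 2x^2 + 2x + 1 is an integer, the sum of squares is of the form 2k for an integer k.

2(2n^2 + 2s^2 + 2s + 2x^2 + 2x + 1)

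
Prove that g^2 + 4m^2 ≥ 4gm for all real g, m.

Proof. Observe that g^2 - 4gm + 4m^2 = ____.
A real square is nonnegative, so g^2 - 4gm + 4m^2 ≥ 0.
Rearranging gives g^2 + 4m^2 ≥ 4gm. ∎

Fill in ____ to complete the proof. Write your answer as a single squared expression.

The leading and trailing coefficients are 1^2 and 2^2, and 4 = 2·1·2, so the trinomial is (g - 2m)^2.
Hence g^2 - 4gm + 4m^2 ≥ 0.

(g - 2m)^2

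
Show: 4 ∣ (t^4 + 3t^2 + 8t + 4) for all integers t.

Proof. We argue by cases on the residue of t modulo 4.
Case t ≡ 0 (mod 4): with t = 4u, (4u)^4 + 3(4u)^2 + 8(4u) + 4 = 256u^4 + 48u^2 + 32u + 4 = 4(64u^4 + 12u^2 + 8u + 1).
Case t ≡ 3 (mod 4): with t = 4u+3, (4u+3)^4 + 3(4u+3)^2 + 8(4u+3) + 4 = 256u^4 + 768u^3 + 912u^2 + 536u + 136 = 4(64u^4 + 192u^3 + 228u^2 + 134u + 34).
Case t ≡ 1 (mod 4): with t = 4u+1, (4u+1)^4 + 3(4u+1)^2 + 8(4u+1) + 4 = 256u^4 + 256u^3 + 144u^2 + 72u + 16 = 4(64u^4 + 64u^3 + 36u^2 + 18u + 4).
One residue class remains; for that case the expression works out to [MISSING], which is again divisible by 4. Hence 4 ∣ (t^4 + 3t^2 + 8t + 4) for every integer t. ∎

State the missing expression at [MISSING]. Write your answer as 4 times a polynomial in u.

Only t ≡ 2 (mod 4) is unaccounted for. Put t = 4u+2:
(4u+2)^4 + 3(4u+2)^2 + 8(4u+2) + 4 expands to 256u^4 + 512u^3 + 432u^2 + 208u + 48,
and factoring out 4 leaves 4(64u^4 + 128u^3 + 108u^2 + 52u + 12).

4(64u^4 + 128u^3 + 108u^2 + 52u + 12)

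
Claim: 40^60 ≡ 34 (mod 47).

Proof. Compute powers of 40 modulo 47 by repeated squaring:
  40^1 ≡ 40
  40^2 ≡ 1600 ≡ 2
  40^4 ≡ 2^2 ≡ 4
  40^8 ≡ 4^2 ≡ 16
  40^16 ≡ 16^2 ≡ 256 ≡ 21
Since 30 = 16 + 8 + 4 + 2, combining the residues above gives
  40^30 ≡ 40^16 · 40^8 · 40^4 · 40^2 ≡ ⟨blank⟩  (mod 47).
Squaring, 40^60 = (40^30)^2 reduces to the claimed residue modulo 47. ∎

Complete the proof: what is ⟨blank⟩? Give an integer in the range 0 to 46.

9

Multiply the listed residues: 21 · 16 · 4 · 2 = 336 → 1344 → 2688.
Reducing modulo 47: 2688 = 57·47 + 9, so 40^30 ≡ 9.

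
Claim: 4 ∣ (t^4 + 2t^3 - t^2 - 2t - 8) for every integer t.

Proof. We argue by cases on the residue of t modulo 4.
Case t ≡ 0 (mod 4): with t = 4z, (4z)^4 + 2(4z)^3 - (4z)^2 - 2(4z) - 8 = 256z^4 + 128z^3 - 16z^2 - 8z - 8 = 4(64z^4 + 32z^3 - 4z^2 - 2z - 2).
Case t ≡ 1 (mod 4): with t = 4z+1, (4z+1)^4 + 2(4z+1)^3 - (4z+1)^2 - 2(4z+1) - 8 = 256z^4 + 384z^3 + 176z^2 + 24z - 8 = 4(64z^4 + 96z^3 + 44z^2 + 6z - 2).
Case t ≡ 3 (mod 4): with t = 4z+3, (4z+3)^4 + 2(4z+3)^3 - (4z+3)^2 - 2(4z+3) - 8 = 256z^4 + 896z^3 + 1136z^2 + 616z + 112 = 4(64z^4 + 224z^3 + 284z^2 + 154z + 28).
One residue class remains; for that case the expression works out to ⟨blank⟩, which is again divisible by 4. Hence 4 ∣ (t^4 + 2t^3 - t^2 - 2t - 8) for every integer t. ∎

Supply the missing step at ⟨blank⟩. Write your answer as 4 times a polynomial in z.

4(64z^4 + 160z^3 + 140z^2 + 50z + 4)

The residues treated are {0, 1, 3}, so the missing case is t ≡ 2 (mod 4); write t = 4z+2.
Then (4z+2)^4 + 2(4z+2)^3 - (4z+2)^2 - 2(4z+2) - 8 = 256z^4 + 640z^3 + 560z^2 + 200z + 16 = 4(64z^4 + 160z^3 + 140z^2 + 50z + 4).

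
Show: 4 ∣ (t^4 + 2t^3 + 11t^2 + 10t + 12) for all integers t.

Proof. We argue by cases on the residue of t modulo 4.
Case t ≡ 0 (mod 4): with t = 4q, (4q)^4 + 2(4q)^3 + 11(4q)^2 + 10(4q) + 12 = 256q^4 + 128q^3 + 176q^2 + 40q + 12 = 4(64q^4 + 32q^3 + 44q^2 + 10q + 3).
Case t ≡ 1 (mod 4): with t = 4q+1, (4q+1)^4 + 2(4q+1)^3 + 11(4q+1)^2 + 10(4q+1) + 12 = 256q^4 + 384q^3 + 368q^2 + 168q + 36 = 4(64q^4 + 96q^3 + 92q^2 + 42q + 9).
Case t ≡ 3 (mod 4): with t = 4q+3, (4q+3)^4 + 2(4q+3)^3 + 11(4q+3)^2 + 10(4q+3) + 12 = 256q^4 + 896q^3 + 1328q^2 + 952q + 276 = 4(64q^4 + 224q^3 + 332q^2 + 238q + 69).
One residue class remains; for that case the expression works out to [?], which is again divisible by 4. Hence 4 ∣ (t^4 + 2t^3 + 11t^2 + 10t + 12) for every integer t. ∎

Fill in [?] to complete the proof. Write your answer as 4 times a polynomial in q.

Only t ≡ 2 (mod 4) is unaccounted for. Put t = 4q+2:
(4q+2)^4 + 2(4q+2)^3 + 11(4q+2)^2 + 10(4q+2) + 12 expands to 256q^4 + 640q^3 + 752q^2 + 440q + 108,
and factoring out 4 leaves 4(64q^4 + 160q^3 + 188q^2 + 110q + 27).

4(64q^4 + 160q^3 + 188q^2 + 110q + 27)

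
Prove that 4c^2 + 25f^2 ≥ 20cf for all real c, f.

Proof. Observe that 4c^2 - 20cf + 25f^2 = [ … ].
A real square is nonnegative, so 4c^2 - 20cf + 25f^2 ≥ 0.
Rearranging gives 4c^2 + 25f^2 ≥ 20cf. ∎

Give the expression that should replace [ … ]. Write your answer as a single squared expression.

(2c - 5f)^2

The leading and trailing coefficients are 2^2 and 5^2, and 20 = 2·2·5, so the trinomial is (2c - 5f)^2.
Hence 4c^2 - 20cf + 25f^2 ≥ 0.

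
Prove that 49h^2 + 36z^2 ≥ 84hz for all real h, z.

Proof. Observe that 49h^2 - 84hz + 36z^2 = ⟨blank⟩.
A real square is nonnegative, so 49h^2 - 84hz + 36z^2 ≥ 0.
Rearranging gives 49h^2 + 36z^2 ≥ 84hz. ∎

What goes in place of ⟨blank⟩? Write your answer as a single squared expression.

(7h - 6z)^2

49h^2 - 84hz + 36z^2 is a perfect-square trinomial: the outer terms are (7h)^2 and (6z)^2, and the cross term is -2·7h·6z.
So 49h^2 - 84hz + 36z^2 = (7h - 6z)^2 ≥ 0.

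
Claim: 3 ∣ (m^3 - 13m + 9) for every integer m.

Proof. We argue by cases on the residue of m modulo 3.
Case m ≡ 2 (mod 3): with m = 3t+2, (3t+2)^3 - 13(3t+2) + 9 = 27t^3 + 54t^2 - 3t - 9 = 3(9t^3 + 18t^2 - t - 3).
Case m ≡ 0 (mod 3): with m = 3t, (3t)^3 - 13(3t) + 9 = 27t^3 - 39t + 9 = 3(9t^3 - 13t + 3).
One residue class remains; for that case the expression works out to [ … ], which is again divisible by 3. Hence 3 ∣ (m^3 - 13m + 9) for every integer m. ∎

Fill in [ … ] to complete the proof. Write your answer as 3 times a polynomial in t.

Only m ≡ 1 (mod 3) is unaccounted for. Put m = 3t+1:
(3t+1)^3 - 13(3t+1) + 9 expands to 27t^3 + 27t^2 - 30t - 3,
and factoring out 3 leaves 3(9t^3 + 9t^2 - 10t - 1).

3(9t^3 + 9t^2 - 10t - 1)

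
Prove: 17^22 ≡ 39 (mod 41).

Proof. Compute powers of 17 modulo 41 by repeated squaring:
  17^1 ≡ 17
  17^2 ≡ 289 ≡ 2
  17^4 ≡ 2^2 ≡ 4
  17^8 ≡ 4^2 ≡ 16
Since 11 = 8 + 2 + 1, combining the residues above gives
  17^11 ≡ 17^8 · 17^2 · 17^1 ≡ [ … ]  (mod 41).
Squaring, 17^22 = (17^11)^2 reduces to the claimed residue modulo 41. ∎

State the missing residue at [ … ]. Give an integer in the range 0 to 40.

17^8 · 17^2 · 17^1 ≡ 16 · 2 · 17 = 544.
544 mod 41 = 11, so 17^11 ≡ 11 (mod 41).

11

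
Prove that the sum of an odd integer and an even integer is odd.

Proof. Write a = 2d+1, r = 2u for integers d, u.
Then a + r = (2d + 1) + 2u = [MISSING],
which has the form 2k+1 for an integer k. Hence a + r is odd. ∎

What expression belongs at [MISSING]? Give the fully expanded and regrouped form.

2(d + u) + 1

Expanding: (2d + 1) + 2u = 2d + 2u + 1.
Every term except the constant is even, so this is 2(d + u) + 1,
and d + u ∈ ℤ gives the required form.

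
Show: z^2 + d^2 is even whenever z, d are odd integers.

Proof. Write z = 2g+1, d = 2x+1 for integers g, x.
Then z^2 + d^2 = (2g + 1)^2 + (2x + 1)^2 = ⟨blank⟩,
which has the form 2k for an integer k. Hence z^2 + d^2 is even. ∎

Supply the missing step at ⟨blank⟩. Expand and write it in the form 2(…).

(2g + 1)^2 + (2x + 1)^2 = 4g^2 + 4g + 4x^2 + 4x + 2
= 2(2g^2 + 2g + 2x^2 + 2x + 1).
Since 2g^2 + 2g + 2x^2 + 2x + 1 is an integer, the sum of squares is of the form 2k for an integer k.

2(2g^2 + 2g + 2x^2 + 2x + 1)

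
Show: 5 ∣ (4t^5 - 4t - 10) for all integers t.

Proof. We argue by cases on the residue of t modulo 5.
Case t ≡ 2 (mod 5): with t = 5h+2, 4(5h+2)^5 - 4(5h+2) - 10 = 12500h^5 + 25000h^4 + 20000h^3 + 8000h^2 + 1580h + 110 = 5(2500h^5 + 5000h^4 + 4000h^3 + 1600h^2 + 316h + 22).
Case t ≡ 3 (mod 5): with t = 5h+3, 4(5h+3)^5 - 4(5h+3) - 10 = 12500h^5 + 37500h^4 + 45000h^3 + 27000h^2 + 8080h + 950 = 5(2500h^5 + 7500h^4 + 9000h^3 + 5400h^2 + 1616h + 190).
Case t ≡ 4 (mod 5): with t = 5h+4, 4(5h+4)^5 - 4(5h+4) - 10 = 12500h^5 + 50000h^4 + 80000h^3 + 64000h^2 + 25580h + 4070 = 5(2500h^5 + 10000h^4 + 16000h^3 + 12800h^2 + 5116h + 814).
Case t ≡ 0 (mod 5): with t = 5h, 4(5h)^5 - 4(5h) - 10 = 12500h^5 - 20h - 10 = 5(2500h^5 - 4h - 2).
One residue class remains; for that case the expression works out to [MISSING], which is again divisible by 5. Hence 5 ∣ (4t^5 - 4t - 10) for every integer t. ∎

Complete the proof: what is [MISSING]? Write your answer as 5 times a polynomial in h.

The residues treated are {2, 3, 4, 0}, so the missing case is t ≡ 1 (mod 5); write t = 5h+1.
Then 4(5h+1)^5 - 4(5h+1) - 10 = 12500h^5 + 12500h^4 + 5000h^3 + 1000h^2 + 80h - 10 = 5(2500h^5 + 2500h^4 + 1000h^3 + 200h^2 + 16h - 2).

5(2500h^5 + 2500h^4 + 1000h^3 + 200h^2 + 16h - 2)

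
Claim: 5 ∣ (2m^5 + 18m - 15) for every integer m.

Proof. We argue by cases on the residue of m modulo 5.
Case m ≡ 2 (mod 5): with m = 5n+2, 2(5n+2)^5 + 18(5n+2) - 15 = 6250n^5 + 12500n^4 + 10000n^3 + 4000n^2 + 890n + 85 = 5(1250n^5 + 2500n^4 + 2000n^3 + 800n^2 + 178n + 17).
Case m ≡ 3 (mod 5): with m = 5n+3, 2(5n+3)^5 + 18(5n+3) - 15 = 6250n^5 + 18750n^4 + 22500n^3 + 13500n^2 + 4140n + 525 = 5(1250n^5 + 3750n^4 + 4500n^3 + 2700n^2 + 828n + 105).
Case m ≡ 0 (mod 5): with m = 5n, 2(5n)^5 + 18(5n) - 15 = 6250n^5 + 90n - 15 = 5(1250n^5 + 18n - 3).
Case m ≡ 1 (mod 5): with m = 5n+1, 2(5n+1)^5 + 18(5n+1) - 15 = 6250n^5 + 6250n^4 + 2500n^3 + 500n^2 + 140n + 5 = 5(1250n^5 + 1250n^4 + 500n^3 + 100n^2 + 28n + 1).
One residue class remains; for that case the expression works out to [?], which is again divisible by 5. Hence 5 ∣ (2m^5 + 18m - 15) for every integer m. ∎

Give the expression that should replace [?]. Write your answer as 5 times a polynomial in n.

The residues treated are {2, 3, 0, 1}, so the missing case is m ≡ 4 (mod 5); write m = 5n+4.
Then 2(5n+4)^5 + 18(5n+4) - 15 = 6250n^5 + 25000n^4 + 40000n^3 + 32000n^2 + 12890n + 2105 = 5(1250n^5 + 5000n^4 + 8000n^3 + 6400n^2 + 2578n + 421).

5(1250n^5 + 5000n^4 + 8000n^3 + 6400n^2 + 2578n + 421)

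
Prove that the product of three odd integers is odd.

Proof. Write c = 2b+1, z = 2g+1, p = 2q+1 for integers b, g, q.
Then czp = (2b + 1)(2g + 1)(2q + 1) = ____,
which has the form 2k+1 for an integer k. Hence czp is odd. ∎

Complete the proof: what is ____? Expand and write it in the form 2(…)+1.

2(4bgq + 2bg + 2bq + b + 2gq + g + q) + 1

Expanding: (2b + 1)(2g + 1)(2q + 1) = 8bgq + 4bg + 4bq + 2b + 4gq + 2g + 2q + 1.
Every term except the constant is even, so this is 2(4bgq + 2bg + 2bq + b + 2gq + g + q) + 1,
and 4bgq + 2bg + 2bq + b + 2gq + g + q ∈ ℤ gives the required form.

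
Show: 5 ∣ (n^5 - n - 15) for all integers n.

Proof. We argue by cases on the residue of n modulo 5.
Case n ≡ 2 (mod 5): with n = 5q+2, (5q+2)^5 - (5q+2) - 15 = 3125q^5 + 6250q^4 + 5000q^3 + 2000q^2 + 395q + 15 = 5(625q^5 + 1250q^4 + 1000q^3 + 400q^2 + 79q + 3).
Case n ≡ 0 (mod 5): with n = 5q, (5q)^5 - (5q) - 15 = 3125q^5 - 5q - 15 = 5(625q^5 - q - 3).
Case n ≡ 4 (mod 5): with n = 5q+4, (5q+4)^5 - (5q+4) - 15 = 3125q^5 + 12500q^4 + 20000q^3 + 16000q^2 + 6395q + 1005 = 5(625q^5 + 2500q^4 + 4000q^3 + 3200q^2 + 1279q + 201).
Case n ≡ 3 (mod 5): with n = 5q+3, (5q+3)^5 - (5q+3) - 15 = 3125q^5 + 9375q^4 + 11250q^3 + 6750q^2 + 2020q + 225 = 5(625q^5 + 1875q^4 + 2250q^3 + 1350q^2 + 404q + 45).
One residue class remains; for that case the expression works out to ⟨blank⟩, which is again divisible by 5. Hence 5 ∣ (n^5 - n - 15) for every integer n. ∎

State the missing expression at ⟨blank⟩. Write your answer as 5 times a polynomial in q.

5(625q^5 + 625q^4 + 250q^3 + 50q^2 + 4q - 3)

Only n ≡ 1 (mod 5) is unaccounted for. Put n = 5q+1:
(5q+1)^5 - (5q+1) - 15 expands to 3125q^5 + 3125q^4 + 1250q^3 + 250q^2 + 20q - 15,
and factoring out 5 leaves 5(625q^5 + 625q^4 + 250q^3 + 50q^2 + 4q - 3).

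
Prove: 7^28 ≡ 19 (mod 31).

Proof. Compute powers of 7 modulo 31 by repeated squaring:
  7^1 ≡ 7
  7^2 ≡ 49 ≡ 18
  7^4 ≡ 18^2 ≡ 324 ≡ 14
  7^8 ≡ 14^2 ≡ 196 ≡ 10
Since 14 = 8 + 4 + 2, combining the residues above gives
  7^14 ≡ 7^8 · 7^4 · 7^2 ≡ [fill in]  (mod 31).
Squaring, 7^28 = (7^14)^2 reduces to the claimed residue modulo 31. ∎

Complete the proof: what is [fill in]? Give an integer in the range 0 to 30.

Multiply the listed residues: 10 · 14 · 18 = 140 → 2520.
Reducing modulo 31: 2520 = 81·31 + 9, so 7^14 ≡ 9.

9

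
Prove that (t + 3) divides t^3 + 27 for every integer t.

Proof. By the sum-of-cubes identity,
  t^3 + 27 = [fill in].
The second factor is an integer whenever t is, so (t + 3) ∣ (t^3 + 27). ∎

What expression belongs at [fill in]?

(t + 3)(t^2 - 3t + 9)

a^3 + b^3 = (a + b)(a^2 - ab + b^2). With a = t, b = 3:
t^3 + 27 = (t + 3)(t^2 - 3t + 9).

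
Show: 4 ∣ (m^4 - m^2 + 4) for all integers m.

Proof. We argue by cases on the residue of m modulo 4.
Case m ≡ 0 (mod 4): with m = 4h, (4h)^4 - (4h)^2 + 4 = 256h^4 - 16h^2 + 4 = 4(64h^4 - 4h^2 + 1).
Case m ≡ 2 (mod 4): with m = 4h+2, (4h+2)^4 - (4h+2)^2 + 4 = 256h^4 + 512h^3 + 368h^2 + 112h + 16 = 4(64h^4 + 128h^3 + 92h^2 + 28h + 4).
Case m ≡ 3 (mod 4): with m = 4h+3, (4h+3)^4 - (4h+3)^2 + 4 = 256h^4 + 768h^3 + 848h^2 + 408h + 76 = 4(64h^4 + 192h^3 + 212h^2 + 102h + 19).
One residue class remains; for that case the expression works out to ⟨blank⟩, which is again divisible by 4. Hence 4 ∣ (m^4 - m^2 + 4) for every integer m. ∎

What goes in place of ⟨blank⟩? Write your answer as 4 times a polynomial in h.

Only m ≡ 1 (mod 4) is unaccounted for. Put m = 4h+1:
(4h+1)^4 - (4h+1)^2 + 4 expands to 256h^4 + 256h^3 + 80h^2 + 8h + 4,
and factoring out 4 leaves 4(64h^4 + 64h^3 + 20h^2 + 2h + 1).

4(64h^4 + 64h^3 + 20h^2 + 2h + 1)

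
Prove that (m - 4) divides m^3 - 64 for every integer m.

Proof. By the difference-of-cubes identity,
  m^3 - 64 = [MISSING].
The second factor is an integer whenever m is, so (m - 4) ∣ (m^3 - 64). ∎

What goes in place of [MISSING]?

(m - 4)(m^2 + 4m + 16)

a^3 - b^3 = (a - b)(a^2 + ab + b^2). With a = m, b = 4:
m^3 - 64 = (m - 4)(m^2 + 4m + 16).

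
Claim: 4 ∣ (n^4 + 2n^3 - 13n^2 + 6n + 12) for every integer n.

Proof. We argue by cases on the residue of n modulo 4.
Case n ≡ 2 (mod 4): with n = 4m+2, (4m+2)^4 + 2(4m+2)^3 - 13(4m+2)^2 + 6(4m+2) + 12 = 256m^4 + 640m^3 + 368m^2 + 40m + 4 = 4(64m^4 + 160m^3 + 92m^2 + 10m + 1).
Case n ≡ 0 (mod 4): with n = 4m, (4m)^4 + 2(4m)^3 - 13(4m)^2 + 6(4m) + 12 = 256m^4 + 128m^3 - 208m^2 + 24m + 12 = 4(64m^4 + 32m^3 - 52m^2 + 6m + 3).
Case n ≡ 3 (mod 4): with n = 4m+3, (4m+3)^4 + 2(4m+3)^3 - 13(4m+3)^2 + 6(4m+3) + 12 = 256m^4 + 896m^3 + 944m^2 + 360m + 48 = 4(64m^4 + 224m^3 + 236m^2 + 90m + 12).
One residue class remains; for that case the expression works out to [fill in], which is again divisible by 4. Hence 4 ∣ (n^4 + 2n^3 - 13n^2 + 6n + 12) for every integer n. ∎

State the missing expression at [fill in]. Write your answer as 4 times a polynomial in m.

4(64m^4 + 96m^3 - 4m^2 - 10m + 2)

Only n ≡ 1 (mod 4) is unaccounted for. Put n = 4m+1:
(4m+1)^4 + 2(4m+1)^3 - 13(4m+1)^2 + 6(4m+1) + 12 expands to 256m^4 + 384m^3 - 16m^2 - 40m + 8,
and factoring out 4 leaves 4(64m^4 + 96m^3 - 4m^2 - 10m + 2).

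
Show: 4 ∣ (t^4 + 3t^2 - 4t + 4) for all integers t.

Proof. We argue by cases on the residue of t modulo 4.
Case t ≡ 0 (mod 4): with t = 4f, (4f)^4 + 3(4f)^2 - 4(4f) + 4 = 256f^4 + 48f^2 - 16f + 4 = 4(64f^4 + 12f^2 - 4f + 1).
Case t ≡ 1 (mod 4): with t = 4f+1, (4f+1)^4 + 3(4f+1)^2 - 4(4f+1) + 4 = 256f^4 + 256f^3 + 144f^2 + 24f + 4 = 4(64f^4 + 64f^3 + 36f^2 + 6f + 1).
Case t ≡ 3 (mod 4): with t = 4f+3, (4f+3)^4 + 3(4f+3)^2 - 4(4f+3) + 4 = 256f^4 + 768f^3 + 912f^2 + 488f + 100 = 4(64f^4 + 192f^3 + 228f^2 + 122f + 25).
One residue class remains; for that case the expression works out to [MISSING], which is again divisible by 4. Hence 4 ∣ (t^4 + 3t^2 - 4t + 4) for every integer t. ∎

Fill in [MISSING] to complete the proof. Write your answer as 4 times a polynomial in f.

4(64f^4 + 128f^3 + 108f^2 + 40f + 6)

Only t ≡ 2 (mod 4) is unaccounted for. Put t = 4f+2:
(4f+2)^4 + 3(4f+2)^2 - 4(4f+2) + 4 expands to 256f^4 + 512f^3 + 432f^2 + 160f + 24,
and factoring out 4 leaves 4(64f^4 + 128f^3 + 108f^2 + 40f + 6).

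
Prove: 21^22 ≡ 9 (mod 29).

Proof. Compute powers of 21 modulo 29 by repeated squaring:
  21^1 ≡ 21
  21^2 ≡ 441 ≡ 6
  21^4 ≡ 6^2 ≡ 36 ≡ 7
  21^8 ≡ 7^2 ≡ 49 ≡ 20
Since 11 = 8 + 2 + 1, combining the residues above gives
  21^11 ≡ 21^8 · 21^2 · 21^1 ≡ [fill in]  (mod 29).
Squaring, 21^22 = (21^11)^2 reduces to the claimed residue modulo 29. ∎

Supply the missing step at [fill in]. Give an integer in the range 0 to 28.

Multiply the listed residues: 20 · 6 · 21 = 120 → 2520.
Reducing modulo 29: 2520 = 86·29 + 26, so 21^11 ≡ 26.

26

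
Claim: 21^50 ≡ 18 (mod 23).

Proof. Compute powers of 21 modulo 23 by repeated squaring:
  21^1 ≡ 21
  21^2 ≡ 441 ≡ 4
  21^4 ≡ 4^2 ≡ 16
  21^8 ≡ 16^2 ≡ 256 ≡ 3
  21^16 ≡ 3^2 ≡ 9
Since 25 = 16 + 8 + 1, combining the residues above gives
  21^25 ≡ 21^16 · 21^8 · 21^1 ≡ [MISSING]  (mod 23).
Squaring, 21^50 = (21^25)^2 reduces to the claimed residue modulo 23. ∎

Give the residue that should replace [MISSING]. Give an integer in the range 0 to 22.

15

Multiply the listed residues: 9 · 3 · 21 = 27 → 567.
Reducing modulo 23: 567 = 24·23 + 15, so 21^25 ≡ 15.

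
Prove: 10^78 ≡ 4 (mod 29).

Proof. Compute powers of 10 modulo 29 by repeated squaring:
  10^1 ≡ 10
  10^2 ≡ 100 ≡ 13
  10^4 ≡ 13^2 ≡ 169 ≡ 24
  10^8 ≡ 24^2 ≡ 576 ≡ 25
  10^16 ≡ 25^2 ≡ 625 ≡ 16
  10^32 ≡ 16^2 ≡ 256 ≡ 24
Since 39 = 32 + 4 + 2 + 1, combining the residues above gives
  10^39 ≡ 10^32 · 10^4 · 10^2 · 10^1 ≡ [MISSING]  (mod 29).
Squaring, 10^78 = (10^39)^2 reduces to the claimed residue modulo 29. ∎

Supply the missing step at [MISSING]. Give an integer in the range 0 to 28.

Multiply the listed residues: 24 · 24 · 13 · 10 = 576 → 7488 → 74880.
Reducing modulo 29: 74880 = 2582·29 + 2, so 10^39 ≡ 2.

2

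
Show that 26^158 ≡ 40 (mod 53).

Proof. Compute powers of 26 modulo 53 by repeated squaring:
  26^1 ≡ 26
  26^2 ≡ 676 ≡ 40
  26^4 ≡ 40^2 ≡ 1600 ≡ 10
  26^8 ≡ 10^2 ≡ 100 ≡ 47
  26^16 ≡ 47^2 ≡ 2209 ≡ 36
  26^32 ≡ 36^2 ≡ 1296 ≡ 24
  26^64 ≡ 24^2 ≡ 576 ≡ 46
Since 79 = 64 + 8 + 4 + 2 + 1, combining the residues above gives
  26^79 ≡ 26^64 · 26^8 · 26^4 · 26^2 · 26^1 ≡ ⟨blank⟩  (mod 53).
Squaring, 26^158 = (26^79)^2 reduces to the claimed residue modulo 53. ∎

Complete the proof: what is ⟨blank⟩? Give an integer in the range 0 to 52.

Multiply the listed residues: 46 · 47 · 10 · 40 · 26 = 2162 → 21620 → 864800 → 22484800.
Reducing modulo 53: 22484800 = 424241·53 + 27, so 26^79 ≡ 27.

27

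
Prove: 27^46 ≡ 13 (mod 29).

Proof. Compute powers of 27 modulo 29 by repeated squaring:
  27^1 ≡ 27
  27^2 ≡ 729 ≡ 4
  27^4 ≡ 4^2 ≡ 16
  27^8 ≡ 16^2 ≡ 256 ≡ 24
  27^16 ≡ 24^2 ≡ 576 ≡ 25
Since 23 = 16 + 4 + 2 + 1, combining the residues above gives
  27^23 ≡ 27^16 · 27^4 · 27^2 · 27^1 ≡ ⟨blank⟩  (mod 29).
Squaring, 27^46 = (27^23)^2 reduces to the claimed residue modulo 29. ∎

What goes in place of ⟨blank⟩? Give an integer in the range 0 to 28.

Multiply the listed residues: 25 · 16 · 4 · 27 = 400 → 1600 → 43200.
Reducing modulo 29: 43200 = 1489·29 + 19, so 27^23 ≡ 19.

19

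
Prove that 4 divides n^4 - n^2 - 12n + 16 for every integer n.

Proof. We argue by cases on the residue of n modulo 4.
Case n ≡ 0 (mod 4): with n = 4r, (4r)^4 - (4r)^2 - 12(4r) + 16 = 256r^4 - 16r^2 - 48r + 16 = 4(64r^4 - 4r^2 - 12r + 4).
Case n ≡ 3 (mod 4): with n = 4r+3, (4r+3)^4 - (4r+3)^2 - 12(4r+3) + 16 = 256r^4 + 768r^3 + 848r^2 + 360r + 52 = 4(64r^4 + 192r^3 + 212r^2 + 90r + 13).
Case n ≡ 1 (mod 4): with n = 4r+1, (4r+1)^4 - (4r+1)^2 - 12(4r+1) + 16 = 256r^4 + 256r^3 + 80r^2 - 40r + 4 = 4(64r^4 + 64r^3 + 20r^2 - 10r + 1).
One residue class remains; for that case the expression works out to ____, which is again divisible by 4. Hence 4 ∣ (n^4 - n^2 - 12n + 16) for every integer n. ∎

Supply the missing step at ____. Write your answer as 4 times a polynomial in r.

4(64r^4 + 128r^3 + 92r^2 + 16r + 1)

Only n ≡ 2 (mod 4) is unaccounted for. Put n = 4r+2:
(4r+2)^4 - (4r+2)^2 - 12(4r+2) + 16 expands to 256r^4 + 512r^3 + 368r^2 + 64r + 4,
and factoring out 4 leaves 4(64r^4 + 128r^3 + 92r^2 + 16r + 1).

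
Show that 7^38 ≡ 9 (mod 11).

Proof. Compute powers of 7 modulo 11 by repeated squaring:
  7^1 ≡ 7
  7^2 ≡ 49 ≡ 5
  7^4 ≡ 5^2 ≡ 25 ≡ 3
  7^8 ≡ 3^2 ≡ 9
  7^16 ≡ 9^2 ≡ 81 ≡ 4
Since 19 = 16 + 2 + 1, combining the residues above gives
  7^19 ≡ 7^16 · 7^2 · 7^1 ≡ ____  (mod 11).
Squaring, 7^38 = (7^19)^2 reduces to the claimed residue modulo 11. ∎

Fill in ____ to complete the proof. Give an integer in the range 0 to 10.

7^16 · 7^2 · 7^1 ≡ 4 · 5 · 7 = 140.
140 mod 11 = 8, so 7^19 ≡ 8 (mod 11).

8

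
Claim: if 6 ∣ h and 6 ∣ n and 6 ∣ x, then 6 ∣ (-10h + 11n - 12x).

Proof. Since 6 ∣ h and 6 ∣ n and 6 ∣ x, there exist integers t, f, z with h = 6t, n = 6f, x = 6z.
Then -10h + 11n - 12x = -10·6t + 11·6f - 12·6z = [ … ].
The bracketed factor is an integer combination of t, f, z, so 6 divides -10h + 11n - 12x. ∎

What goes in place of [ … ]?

6(11f - 10t - 12z)

Pull the common 6 out of every term: -10·6t + 11·6f - 12·6z = 6(11f - 10t - 12z).
11f - 10t - 12z is an integer, which exhibits the divisibility.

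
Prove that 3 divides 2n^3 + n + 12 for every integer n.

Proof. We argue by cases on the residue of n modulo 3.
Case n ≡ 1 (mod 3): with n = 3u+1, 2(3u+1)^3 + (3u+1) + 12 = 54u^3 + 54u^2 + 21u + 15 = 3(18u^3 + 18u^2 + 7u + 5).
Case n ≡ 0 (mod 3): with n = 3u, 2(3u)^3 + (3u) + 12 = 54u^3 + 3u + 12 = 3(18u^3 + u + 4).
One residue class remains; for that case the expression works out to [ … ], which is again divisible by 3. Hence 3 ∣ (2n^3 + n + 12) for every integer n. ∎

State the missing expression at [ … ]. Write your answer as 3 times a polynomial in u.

3(18u^3 + 36u^2 + 25u + 10)

Only n ≡ 2 (mod 3) is unaccounted for. Put n = 3u+2:
2(3u+2)^3 + (3u+2) + 12 expands to 54u^3 + 108u^2 + 75u + 30,
and factoring out 3 leaves 3(18u^3 + 36u^2 + 25u + 10).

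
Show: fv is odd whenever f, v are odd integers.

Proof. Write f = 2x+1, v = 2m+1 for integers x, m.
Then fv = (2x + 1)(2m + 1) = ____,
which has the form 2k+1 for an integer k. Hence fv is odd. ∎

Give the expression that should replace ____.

2(2mx + m + x) + 1

(2x + 1)(2m + 1) = 4mx + 2m + 2x + 1
= 2(2mx + m + x) + 1.
Since 2mx + m + x is an integer, the product is of the form 2k+1 for an integer k.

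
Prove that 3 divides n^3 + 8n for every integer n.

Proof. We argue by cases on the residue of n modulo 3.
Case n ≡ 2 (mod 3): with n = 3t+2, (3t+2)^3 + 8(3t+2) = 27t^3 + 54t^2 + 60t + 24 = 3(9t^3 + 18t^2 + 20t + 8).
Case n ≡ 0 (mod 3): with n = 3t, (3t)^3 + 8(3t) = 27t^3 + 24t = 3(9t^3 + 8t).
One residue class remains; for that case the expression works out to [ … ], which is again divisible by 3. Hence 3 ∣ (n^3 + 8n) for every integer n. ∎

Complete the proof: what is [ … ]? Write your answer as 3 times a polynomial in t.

The residues treated are {2, 0}, so the missing case is n ≡ 1 (mod 3); write n = 3t+1.
Then (3t+1)^3 + 8(3t+1) = 27t^3 + 27t^2 + 33t + 9 = 3(9t^3 + 9t^2 + 11t + 3).

3(9t^3 + 9t^2 + 11t + 3)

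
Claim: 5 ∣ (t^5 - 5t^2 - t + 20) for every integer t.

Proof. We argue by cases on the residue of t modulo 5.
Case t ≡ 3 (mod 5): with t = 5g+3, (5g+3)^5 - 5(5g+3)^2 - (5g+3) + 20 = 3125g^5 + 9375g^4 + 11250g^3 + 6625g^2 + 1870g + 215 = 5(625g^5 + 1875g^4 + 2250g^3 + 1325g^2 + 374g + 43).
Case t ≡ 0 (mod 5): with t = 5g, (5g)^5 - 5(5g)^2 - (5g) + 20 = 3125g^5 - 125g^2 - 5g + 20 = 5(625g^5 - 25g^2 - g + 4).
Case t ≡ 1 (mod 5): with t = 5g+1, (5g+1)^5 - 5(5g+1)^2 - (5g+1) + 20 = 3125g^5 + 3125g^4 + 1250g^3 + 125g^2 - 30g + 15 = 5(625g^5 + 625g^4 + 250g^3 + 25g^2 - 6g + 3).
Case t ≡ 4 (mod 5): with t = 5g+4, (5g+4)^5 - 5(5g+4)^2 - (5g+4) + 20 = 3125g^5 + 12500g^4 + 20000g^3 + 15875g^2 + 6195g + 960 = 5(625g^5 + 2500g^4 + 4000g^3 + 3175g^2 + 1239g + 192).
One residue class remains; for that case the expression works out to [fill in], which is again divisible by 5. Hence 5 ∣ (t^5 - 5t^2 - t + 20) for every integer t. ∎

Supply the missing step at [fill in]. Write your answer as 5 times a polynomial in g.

The residues treated are {3, 0, 1, 4}, so the missing case is t ≡ 2 (mod 5); write t = 5g+2.
Then (5g+2)^5 - 5(5g+2)^2 - (5g+2) + 20 = 3125g^5 + 6250g^4 + 5000g^3 + 1875g^2 + 295g + 30 = 5(625g^5 + 1250g^4 + 1000g^3 + 375g^2 + 59g + 6).

5(625g^5 + 1250g^4 + 1000g^3 + 375g^2 + 59g + 6)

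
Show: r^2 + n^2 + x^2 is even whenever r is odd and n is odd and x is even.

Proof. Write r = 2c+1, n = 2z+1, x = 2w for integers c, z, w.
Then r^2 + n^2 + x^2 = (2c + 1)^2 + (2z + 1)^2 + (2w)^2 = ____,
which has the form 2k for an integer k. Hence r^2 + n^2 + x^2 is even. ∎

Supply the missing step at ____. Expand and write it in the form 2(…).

(2c + 1)^2 + (2z + 1)^2 + (2w)^2 = 4c^2 + 4c + 4w^2 + 4z^2 + 4z + 2
= 2(2c^2 + 2c + 2w^2 + 2z^2 + 2z + 1).
Since 2c^2 + 2c + 2w^2 + 2z^2 + 2z + 1 is an integer, the sum of squares is of the form 2k for an integer k.

2(2c^2 + 2c + 2w^2 + 2z^2 + 2z + 1)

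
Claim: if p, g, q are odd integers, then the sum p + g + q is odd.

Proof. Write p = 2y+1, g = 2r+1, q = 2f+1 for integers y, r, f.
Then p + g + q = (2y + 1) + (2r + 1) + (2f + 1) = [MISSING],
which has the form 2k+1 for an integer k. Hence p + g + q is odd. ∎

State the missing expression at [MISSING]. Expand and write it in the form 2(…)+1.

Expanding: (2y + 1) + (2r + 1) + (2f + 1) = 2f + 2r + 2y + 3.
Every term except the constant is even, so this is 2(f + r + y + 1) + 1,
and f + r + y + 1 ∈ ℤ gives the required form.

2(f + r + y + 1) + 1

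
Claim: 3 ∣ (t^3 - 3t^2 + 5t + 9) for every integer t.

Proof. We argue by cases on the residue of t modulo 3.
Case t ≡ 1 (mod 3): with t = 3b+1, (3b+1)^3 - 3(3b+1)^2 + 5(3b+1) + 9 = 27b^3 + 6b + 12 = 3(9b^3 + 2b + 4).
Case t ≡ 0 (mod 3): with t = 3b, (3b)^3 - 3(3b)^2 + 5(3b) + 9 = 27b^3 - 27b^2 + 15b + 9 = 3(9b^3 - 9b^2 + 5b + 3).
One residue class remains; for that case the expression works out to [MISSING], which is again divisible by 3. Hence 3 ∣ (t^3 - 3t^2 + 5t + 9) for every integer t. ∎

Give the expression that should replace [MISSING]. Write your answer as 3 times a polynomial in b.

3(9b^3 + 9b^2 + 5b + 5)

Only t ≡ 2 (mod 3) is unaccounted for. Put t = 3b+2:
(3b+2)^3 - 3(3b+2)^2 + 5(3b+2) + 9 expands to 27b^3 + 27b^2 + 15b + 15,
and factoring out 3 leaves 3(9b^3 + 9b^2 + 5b + 5).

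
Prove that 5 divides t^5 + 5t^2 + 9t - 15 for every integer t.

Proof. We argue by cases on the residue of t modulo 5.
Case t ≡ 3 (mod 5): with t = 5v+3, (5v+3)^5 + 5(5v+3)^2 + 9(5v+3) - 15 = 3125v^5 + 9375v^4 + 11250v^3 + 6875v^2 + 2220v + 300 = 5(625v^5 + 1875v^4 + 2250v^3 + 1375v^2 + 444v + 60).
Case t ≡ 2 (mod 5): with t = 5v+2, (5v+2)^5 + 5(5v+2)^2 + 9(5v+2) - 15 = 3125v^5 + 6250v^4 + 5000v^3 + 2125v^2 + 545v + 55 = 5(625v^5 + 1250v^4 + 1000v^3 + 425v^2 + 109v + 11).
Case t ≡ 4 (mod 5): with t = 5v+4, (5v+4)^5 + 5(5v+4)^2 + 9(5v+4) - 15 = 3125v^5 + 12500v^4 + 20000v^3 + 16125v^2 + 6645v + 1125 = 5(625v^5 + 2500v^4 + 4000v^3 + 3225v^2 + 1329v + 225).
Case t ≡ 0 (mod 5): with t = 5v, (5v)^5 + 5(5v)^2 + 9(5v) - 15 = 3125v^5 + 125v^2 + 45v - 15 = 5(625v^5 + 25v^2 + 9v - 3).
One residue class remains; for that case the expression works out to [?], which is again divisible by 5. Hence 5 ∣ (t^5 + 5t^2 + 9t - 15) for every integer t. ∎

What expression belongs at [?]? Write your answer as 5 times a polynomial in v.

5(625v^5 + 625v^4 + 250v^3 + 75v^2 + 24v)

The residues treated are {3, 2, 4, 0}, so the missing case is t ≡ 1 (mod 5); write t = 5v+1.
Then (5v+1)^5 + 5(5v+1)^2 + 9(5v+1) - 15 = 3125v^5 + 3125v^4 + 1250v^3 + 375v^2 + 120v = 5(625v^5 + 625v^4 + 250v^3 + 75v^2 + 24v).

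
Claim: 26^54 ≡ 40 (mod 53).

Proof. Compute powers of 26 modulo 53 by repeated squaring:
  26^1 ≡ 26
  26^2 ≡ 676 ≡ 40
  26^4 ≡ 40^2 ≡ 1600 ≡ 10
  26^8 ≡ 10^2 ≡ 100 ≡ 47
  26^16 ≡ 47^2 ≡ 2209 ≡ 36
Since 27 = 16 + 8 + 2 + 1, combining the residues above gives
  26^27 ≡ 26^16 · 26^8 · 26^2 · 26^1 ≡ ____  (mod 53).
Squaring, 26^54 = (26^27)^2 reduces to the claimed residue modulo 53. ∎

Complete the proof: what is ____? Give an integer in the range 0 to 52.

Multiply the listed residues: 36 · 47 · 40 · 26 = 1692 → 67680 → 1759680.
Reducing modulo 53: 1759680 = 33201·53 + 27, so 26^27 ≡ 27.

27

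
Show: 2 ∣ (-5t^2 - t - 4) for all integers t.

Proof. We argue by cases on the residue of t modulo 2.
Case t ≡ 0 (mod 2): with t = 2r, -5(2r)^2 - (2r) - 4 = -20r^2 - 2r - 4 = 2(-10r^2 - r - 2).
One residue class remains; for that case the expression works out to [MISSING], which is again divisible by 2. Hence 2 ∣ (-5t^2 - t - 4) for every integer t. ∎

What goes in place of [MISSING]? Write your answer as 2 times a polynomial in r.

2(-10r^2 - 11r - 5)

Only t ≡ 1 (mod 2) is unaccounted for. Put t = 2r+1:
-5(2r+1)^2 - (2r+1) - 4 expands to -20r^2 - 22r - 10,
and factoring out 2 leaves 2(-10r^2 - 11r - 5).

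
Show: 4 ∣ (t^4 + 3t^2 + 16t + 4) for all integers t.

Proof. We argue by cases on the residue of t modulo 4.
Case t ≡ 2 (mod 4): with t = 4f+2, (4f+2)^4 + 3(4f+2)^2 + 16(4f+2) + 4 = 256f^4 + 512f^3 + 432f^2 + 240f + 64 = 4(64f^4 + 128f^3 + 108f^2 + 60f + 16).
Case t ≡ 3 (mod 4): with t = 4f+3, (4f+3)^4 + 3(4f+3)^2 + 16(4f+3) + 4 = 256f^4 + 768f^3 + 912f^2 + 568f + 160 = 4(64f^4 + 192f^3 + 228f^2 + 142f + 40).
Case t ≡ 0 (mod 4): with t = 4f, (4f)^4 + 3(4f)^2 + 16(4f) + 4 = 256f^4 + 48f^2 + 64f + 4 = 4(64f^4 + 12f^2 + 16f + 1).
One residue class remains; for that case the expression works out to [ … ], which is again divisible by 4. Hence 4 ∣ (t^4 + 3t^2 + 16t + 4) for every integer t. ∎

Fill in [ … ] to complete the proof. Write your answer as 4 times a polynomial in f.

Only t ≡ 1 (mod 4) is unaccounted for. Put t = 4f+1:
(4f+1)^4 + 3(4f+1)^2 + 16(4f+1) + 4 expands to 256f^4 + 256f^3 + 144f^2 + 104f + 24,
and factoring out 4 leaves 4(64f^4 + 64f^3 + 36f^2 + 26f + 6).

4(64f^4 + 64f^3 + 36f^2 + 26f + 6)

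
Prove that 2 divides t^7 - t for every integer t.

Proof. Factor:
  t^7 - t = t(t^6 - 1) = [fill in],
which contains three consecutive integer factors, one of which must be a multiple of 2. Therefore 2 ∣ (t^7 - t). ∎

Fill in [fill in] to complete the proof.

t^6 - 1 = (t^2 - 1)(t^4 + t^2 + 1), and t^2 - 1 = (t-1)(t+1).
So t(t^6 - 1) = (t - 1)t(t + 1)(t^4 + t^2 + 1).

(t - 1)t(t + 1)(t^4 + t^2 + 1)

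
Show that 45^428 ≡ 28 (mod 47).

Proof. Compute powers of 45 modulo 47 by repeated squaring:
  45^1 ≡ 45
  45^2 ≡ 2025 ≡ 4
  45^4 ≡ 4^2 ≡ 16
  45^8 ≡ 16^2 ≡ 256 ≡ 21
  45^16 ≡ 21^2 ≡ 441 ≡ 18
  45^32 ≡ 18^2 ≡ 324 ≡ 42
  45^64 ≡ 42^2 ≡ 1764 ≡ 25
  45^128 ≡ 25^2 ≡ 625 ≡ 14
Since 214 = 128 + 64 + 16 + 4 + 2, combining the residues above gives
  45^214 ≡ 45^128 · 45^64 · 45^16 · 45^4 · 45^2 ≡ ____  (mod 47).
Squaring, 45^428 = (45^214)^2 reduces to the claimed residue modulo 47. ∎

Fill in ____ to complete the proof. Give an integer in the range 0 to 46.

34

Multiply the listed residues: 14 · 25 · 18 · 16 · 4 = 350 → 6300 → 100800 → 403200.
Reducing modulo 47: 403200 = 8578·47 + 34, so 45^214 ≡ 34.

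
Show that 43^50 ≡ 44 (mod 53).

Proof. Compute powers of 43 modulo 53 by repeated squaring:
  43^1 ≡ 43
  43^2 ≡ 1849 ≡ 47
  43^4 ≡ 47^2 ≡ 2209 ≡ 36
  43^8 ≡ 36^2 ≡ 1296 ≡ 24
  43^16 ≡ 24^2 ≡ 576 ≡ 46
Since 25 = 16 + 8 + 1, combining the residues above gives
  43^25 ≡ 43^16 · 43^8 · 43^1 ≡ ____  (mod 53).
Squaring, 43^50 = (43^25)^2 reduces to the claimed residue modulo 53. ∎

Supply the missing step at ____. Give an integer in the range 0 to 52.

43^16 · 43^8 · 43^1 ≡ 46 · 24 · 43 = 47472.
47472 mod 53 = 37, so 43^25 ≡ 37 (mod 53).

37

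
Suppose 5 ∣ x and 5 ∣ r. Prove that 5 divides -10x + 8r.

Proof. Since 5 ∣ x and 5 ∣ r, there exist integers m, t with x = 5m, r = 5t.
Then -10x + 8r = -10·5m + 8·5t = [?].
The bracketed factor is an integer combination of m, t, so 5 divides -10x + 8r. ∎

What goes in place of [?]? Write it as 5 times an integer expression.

Each term has a factor of 5: -10·5m + 8·5t = 5·(-10m + 8t).
Since -10m + 8t is an integer, 5 ∣ (-10x + 8r).

5(-10m + 8t)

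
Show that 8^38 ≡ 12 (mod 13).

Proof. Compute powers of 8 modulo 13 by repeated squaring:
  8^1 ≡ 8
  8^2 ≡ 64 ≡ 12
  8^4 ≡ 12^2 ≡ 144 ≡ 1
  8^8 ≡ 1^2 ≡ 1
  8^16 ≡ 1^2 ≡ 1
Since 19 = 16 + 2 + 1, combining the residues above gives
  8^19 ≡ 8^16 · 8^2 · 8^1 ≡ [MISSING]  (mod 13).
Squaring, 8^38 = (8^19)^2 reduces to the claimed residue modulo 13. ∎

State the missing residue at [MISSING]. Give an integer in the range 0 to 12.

5

8^16 · 8^2 · 8^1 ≡ 1 · 12 · 8 = 96.
96 mod 13 = 5, so 8^19 ≡ 5 (mod 13).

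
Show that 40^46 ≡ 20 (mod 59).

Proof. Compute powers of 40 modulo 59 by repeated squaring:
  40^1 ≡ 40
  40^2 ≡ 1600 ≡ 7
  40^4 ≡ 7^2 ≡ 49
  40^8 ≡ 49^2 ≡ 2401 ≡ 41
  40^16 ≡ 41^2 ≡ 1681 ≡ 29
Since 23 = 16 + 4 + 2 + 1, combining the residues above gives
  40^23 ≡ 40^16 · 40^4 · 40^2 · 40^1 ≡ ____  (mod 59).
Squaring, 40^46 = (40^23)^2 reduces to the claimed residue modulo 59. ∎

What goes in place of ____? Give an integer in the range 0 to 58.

Multiply the listed residues: 29 · 49 · 7 · 40 = 1421 → 9947 → 397880.
Reducing modulo 59: 397880 = 6743·59 + 43, so 40^23 ≡ 43.

43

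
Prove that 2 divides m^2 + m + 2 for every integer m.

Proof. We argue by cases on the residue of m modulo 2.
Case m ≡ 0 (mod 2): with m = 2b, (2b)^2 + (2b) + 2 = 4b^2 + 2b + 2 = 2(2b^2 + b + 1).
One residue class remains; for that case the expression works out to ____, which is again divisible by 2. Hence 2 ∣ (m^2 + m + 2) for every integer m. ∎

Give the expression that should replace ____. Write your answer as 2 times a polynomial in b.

2(2b^2 + 3b + 2)

Only m ≡ 1 (mod 2) is unaccounted for. Put m = 2b+1:
(2b+1)^2 + (2b+1) + 2 expands to 4b^2 + 6b + 4,
and factoring out 2 leaves 2(2b^2 + 3b + 2).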